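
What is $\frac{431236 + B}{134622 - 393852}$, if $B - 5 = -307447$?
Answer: $- \frac{61897}{129615} \approx -0.47754$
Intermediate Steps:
$B = -307442$ ($B = 5 - 307447 = -307442$)
$\frac{431236 + B}{134622 - 393852} = \frac{431236 - 307442}{134622 - 393852} = \frac{123794}{-259230} = 123794 \left(- \frac{1}{259230}\right) = - \frac{61897}{129615}$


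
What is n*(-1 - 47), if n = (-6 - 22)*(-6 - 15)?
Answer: -28224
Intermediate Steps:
n = 588 (n = -28*(-21) = 588)
n*(-1 - 47) = 588*(-1 - 47) = 588*(-48) = -28224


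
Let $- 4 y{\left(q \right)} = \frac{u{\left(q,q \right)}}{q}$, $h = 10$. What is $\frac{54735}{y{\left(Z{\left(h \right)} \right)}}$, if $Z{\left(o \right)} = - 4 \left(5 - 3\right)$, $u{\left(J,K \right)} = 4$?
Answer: $437880$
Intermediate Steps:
$Z{\left(o \right)} = -8$ ($Z{\left(o \right)} = \left(-4\right) 2 = -8$)
$y{\left(q \right)} = - \frac{1}{q}$ ($y{\left(q \right)} = - \frac{4 \frac{1}{q}}{4} = - \frac{1}{q}$)
$\frac{54735}{y{\left(Z{\left(h \right)} \right)}} = \frac{54735}{\left(-1\right) \frac{1}{-8}} = \frac{54735}{\left(-1\right) \left(- \frac{1}{8}\right)} = 54735 \frac{1}{\frac{1}{8}} = 54735 \cdot 8 = 437880$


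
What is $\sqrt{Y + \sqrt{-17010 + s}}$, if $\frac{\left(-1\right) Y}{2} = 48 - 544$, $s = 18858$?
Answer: $\sqrt{992 + 2 \sqrt{462}} \approx 32.171$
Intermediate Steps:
$Y = 992$ ($Y = - 2 \left(48 - 544\right) = \left(-2\right) \left(-496\right) = 992$)
$\sqrt{Y + \sqrt{-17010 + s}} = \sqrt{992 + \sqrt{-17010 + 18858}} = \sqrt{992 + \sqrt{1848}} = \sqrt{992 + 2 \sqrt{462}}$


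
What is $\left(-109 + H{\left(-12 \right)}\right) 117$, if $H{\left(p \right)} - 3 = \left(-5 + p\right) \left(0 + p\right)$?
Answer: $11466$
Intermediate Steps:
$H{\left(p \right)} = 3 + p \left(-5 + p\right)$ ($H{\left(p \right)} = 3 + \left(-5 + p\right) \left(0 + p\right) = 3 + \left(-5 + p\right) p = 3 + p \left(-5 + p\right)$)
$\left(-109 + H{\left(-12 \right)}\right) 117 = \left(-109 + \left(3 + \left(-12\right)^{2} - -60\right)\right) 117 = \left(-109 + \left(3 + 144 + 60\right)\right) 117 = \left(-109 + 207\right) 117 = 98 \cdot 117 = 11466$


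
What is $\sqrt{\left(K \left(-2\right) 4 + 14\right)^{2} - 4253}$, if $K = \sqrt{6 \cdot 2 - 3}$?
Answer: $i \sqrt{4153} \approx 64.444 i$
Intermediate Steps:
$K = 3$ ($K = \sqrt{12 - 3} = \sqrt{9} = 3$)
$\sqrt{\left(K \left(-2\right) 4 + 14\right)^{2} - 4253} = \sqrt{\left(3 \left(-2\right) 4 + 14\right)^{2} - 4253} = \sqrt{\left(\left(-6\right) 4 + 14\right)^{2} - 4253} = \sqrt{\left(-24 + 14\right)^{2} - 4253} = \sqrt{\left(-10\right)^{2} - 4253} = \sqrt{100 - 4253} = \sqrt{-4153} = i \sqrt{4153}$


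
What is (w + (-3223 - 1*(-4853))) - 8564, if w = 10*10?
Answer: -6834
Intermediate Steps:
w = 100
(w + (-3223 - 1*(-4853))) - 8564 = (100 + (-3223 - 1*(-4853))) - 8564 = (100 + (-3223 + 4853)) - 8564 = (100 + 1630) - 8564 = 1730 - 8564 = -6834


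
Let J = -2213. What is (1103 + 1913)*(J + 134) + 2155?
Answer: -6268109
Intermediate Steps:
(1103 + 1913)*(J + 134) + 2155 = (1103 + 1913)*(-2213 + 134) + 2155 = 3016*(-2079) + 2155 = -6270264 + 2155 = -6268109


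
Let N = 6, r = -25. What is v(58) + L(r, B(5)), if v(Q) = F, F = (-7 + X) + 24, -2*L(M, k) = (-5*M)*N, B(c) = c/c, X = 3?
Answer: -355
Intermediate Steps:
B(c) = 1
L(M, k) = 15*M (L(M, k) = -(-5*M)*6/2 = -(-15)*M = 15*M)
F = 20 (F = (-7 + 3) + 24 = -4 + 24 = 20)
v(Q) = 20
v(58) + L(r, B(5)) = 20 + 15*(-25) = 20 - 375 = -355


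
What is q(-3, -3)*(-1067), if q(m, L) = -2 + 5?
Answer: -3201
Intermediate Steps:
q(m, L) = 3
q(-3, -3)*(-1067) = 3*(-1067) = -3201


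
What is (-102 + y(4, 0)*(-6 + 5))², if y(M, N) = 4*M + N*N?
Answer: 13924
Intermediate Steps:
y(M, N) = N² + 4*M (y(M, N) = 4*M + N² = N² + 4*M)
(-102 + y(4, 0)*(-6 + 5))² = (-102 + (0² + 4*4)*(-6 + 5))² = (-102 + (0 + 16)*(-1))² = (-102 + 16*(-1))² = (-102 - 16)² = (-118)² = 13924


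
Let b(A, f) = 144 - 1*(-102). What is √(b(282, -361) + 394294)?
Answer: 2*√98635 ≈ 628.12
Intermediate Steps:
b(A, f) = 246 (b(A, f) = 144 + 102 = 246)
√(b(282, -361) + 394294) = √(246 + 394294) = √394540 = 2*√98635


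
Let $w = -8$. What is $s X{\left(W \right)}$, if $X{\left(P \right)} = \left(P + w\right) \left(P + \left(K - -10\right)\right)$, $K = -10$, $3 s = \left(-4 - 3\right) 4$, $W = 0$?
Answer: $0$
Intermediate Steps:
$s = - \frac{28}{3}$ ($s = \frac{\left(-4 - 3\right) 4}{3} = \frac{\left(-7\right) 4}{3} = \frac{1}{3} \left(-28\right) = - \frac{28}{3} \approx -9.3333$)
$X{\left(P \right)} = P \left(-8 + P\right)$ ($X{\left(P \right)} = \left(P - 8\right) \left(P - 0\right) = \left(-8 + P\right) \left(P + \left(-10 + 10\right)\right) = \left(-8 + P\right) \left(P + 0\right) = \left(-8 + P\right) P = P \left(-8 + P\right)$)
$s X{\left(W \right)} = - \frac{28 \cdot 0 \left(-8 + 0\right)}{3} = - \frac{28 \cdot 0 \left(-8\right)}{3} = \left(- \frac{28}{3}\right) 0 = 0$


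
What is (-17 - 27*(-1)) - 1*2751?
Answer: -2741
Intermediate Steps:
(-17 - 27*(-1)) - 1*2751 = (-17 + 27) - 2751 = 10 - 2751 = -2741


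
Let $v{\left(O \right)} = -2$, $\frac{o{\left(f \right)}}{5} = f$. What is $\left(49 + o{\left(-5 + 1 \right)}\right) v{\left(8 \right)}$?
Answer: $-58$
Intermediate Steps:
$o{\left(f \right)} = 5 f$
$\left(49 + o{\left(-5 + 1 \right)}\right) v{\left(8 \right)} = \left(49 + 5 \left(-5 + 1\right)\right) \left(-2\right) = \left(49 + 5 \left(-4\right)\right) \left(-2\right) = \left(49 - 20\right) \left(-2\right) = 29 \left(-2\right) = -58$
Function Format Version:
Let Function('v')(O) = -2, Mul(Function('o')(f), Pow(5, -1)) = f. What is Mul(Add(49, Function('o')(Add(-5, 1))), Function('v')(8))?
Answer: -58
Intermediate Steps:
Function('o')(f) = Mul(5, f)
Mul(Add(49, Function('o')(Add(-5, 1))), Function('v')(8)) = Mul(Add(49, Mul(5, Add(-5, 1))), -2) = Mul(Add(49, Mul(5, -4)), -2) = Mul(Add(49, -20), -2) = Mul(29, -2) = -58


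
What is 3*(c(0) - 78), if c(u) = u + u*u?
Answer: -234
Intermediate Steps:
c(u) = u + u**2
3*(c(0) - 78) = 3*(0*(1 + 0) - 78) = 3*(0*1 - 78) = 3*(0 - 78) = 3*(-78) = -234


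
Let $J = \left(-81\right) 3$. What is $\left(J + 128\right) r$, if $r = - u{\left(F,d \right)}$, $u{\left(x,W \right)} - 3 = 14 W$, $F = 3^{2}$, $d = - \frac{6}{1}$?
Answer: $-9315$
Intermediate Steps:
$d = -6$ ($d = \left(-6\right) 1 = -6$)
$J = -243$
$F = 9$
$u{\left(x,W \right)} = 3 + 14 W$
$r = 81$ ($r = - (3 + 14 \left(-6\right)) = - (3 - 84) = \left(-1\right) \left(-81\right) = 81$)
$\left(J + 128\right) r = \left(-243 + 128\right) 81 = \left(-115\right) 81 = -9315$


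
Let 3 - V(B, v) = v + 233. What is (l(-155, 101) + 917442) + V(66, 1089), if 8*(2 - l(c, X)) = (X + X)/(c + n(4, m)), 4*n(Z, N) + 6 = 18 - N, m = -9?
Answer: 548758976/599 ≈ 9.1613e+5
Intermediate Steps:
V(B, v) = -230 - v (V(B, v) = 3 - (v + 233) = 3 - (233 + v) = 3 + (-233 - v) = -230 - v)
n(Z, N) = 3 - N/4 (n(Z, N) = -3/2 + (18 - N)/4 = -3/2 + (9/2 - N/4) = 3 - N/4)
l(c, X) = 2 - X/(4*(21/4 + c)) (l(c, X) = 2 - (X + X)/(8*(c + (3 - ¼*(-9)))) = 2 - 2*X/(8*(c + (3 + 9/4))) = 2 - 2*X/(8*(c + 21/4)) = 2 - 2*X/(8*(21/4 + c)) = 2 - X/(4*(21/4 + c)))
(l(-155, 101) + 917442) + V(66, 1089) = ((42 - 1*101 + 8*(-155))/(21 + 4*(-155)) + 917442) + (-230 - 1*1089) = ((42 - 101 - 1240)/(21 - 620) + 917442) + (-230 - 1089) = (-1299/(-599) + 917442) - 1319 = (-1/599*(-1299) + 917442) - 1319 = (1299/599 + 917442) - 1319 = 549549057/599 - 1319 = 548758976/599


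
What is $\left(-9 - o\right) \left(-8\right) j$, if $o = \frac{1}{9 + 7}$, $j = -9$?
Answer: $- \frac{1305}{2} \approx -652.5$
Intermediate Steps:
$o = \frac{1}{16} \approx 0.0625$
$\left(-9 - o\right) \left(-8\right) j = \left(-9 - \frac{1}{16}\right) \left(-8\right) \left(-9\right) = \left(- \frac{145}{16}\right) \left(-8\right) \left(-9\right) = \frac{145}{2} \left(-9\right) = - \frac{1305}{2}$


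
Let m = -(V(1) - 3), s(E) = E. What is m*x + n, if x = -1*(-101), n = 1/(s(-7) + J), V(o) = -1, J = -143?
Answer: 60599/150 ≈ 403.99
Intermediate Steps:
n = -1/150 (n = 1/(-7 - 143) = 1/(-150) = -1/150 ≈ -0.0066667)
x = 101
m = 4 (m = -(-1 - 3) = -1*(-4) = 4)
m*x + n = 4*101 - 1/150 = 404 - 1/150 = 60599/150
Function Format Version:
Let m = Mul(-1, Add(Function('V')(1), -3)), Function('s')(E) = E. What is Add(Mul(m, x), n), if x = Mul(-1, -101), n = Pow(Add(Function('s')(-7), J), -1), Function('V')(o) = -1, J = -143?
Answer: Rational(60599, 150) ≈ 403.99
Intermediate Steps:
n = Rational(-1, 150) (n = Pow(Add(-7, -143), -1) = Pow(-150, -1) = Rational(-1, 150) ≈ -0.0066667)
x = 101
m = 4 (m = Mul(-1, Add(-1, -3)) = Mul(-1, -4) = 4)
Add(Mul(m, x), n) = Add(Mul(4, 101), Rational(-1, 150)) = Add(404, Rational(-1, 150)) = Rational(60599, 150)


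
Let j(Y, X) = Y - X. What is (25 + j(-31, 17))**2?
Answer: 529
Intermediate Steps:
(25 + j(-31, 17))**2 = (25 + (-31 - 1*17))**2 = (25 + (-31 - 17))**2 = (25 - 48)**2 = (-23)**2 = 529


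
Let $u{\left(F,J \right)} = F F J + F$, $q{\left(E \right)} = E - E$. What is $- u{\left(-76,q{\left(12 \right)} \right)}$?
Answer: $76$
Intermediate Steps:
$q{\left(E \right)} = 0$
$u{\left(F,J \right)} = F + J F^{2}$ ($u{\left(F,J \right)} = F^{2} J + F = J F^{2} + F = F + J F^{2}$)
$- u{\left(-76,q{\left(12 \right)} \right)} = - \left(-76\right) \left(1 - 0\right) = - \left(-76\right) \left(1 + 0\right) = - \left(-76\right) 1 = \left(-1\right) \left(-76\right) = 76$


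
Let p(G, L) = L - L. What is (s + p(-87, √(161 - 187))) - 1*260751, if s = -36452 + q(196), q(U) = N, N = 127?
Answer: -297076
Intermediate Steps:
p(G, L) = 0
q(U) = 127
s = -36325 (s = -36452 + 127 = -36325)
(s + p(-87, √(161 - 187))) - 1*260751 = (-36325 + 0) - 1*260751 = -36325 - 260751 = -297076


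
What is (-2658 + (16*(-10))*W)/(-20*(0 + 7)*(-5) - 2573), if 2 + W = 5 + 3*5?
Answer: 5538/1873 ≈ 2.9568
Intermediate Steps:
W = 18 (W = -2 + (5 + 3*5) = -2 + (5 + 15) = -2 + 20 = 18)
(-2658 + (16*(-10))*W)/(-20*(0 + 7)*(-5) - 2573) = (-2658 + (16*(-10))*18)/(-20*(0 + 7)*(-5) - 2573) = (-2658 - 160*18)/(-140*(-5) - 2573) = (-2658 - 2880)/(-20*(-35) - 2573) = -5538/(700 - 2573) = -5538/(-1873) = -5538*(-1/1873) = 5538/1873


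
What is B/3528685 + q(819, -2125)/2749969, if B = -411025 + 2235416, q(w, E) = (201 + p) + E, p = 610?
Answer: 5012382001789/9703774360765 ≈ 0.51654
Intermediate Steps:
q(w, E) = 811 + E (q(w, E) = (201 + 610) + E = 811 + E)
B = 1824391
B/3528685 + q(819, -2125)/2749969 = 1824391/3528685 + (811 - 2125)/2749969 = 1824391*(1/3528685) - 1314*1/2749969 = 1824391/3528685 - 1314/2749969 = 5012382001789/9703774360765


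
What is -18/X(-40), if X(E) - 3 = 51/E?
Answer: -240/23 ≈ -10.435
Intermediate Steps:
X(E) = 3 + 51/E
-18/X(-40) = -18/(3 + 51/(-40)) = -18/(3 + 51*(-1/40)) = -18/(3 - 51/40) = -18/69/40 = -18*40/69 = -240/23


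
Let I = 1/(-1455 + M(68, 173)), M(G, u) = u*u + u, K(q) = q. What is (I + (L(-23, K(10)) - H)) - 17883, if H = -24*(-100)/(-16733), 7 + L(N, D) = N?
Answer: -8586532276630/479350251 ≈ -17913.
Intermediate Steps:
L(N, D) = -7 + N
M(G, u) = u + u² (M(G, u) = u² + u = u + u²)
H = -2400/16733 (H = 2400*(-1/16733) = -2400/16733 ≈ -0.14343)
I = 1/28647 (I = 1/(-1455 + 173*(1 + 173)) = 1/(-1455 + 173*174) = 1/(-1455 + 30102) = 1/28647 ≈ 3.4908e-5)
(I + (L(-23, K(10)) - H)) - 17883 = (1/28647 + ((-7 - 23) - 1*(-2400/16733))) - 17883 = (1/28647 + (-30 + 2400/16733)) - 17883 = (1/28647 - 499590/16733) - 17883 = -14311737997/479350251 - 17883 = -8586532276630/479350251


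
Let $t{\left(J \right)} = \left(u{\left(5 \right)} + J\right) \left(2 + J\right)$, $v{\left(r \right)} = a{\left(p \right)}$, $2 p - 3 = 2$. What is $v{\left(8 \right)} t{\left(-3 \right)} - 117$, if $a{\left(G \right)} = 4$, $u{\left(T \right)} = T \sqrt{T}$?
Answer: $-105 - 20 \sqrt{5} \approx -149.72$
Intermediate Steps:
$p = \frac{5}{2}$ ($p = \frac{3}{2} + \frac{1}{2} \cdot 2 = \frac{3}{2} + 1 = \frac{5}{2} \approx 2.5$)
$u{\left(T \right)} = T^{\frac{3}{2}}$
$v{\left(r \right)} = 4$
$t{\left(J \right)} = \left(2 + J\right) \left(J + 5 \sqrt{5}\right)$ ($t{\left(J \right)} = \left(5^{\frac{3}{2}} + J\right) \left(2 + J\right) = \left(5 \sqrt{5} + J\right) \left(2 + J\right) = \left(J + 5 \sqrt{5}\right) \left(2 + J\right) = \left(2 + J\right) \left(J + 5 \sqrt{5}\right)$)
$v{\left(8 \right)} t{\left(-3 \right)} - 117 = 4 \left(\left(-3\right)^{2} + 2 \left(-3\right) + 10 \sqrt{5} + 5 \left(-3\right) \sqrt{5}\right) - 117 = 4 \left(9 - 6 + 10 \sqrt{5} - 15 \sqrt{5}\right) - 117 = 4 \left(3 - 5 \sqrt{5}\right) - 117 = \left(12 - 20 \sqrt{5}\right) - 117 = -105 - 20 \sqrt{5}$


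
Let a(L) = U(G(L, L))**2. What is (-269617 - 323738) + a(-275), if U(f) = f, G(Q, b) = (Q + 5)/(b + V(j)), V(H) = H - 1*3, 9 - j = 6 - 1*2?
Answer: -4913564655/8281 ≈ -5.9335e+5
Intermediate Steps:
j = 5 (j = 9 - (6 - 1*2) = 9 - (6 - 2) = 9 - 1*4 = 9 - 4 = 5)
V(H) = -3 + H (V(H) = H - 3 = -3 + H)
G(Q, b) = (5 + Q)/(2 + b) (G(Q, b) = (Q + 5)/(b + (-3 + 5)) = (5 + Q)/(b + 2) = (5 + Q)/(2 + b))
a(L) = (5 + L)**2/(2 + L)**2 (a(L) = ((5 + L)/(2 + L))**2 = (5 + L)**2/(2 + L)**2)
(-269617 - 323738) + a(-275) = (-269617 - 323738) + (5 - 275)**2/(2 - 275)**2 = -593355 + (-270)**2/(-273)**2 = -593355 + (1/74529)*72900 = -593355 + 8100/8281 = -4913564655/8281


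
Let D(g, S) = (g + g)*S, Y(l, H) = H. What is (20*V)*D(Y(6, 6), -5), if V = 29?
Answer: -34800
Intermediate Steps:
D(g, S) = 2*S*g (D(g, S) = (2*g)*S = 2*S*g)
(20*V)*D(Y(6, 6), -5) = (20*29)*(2*(-5)*6) = 580*(-60) = -34800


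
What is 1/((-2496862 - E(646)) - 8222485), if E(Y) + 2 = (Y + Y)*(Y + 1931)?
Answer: -1/14048829 ≈ -7.1180e-8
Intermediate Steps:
E(Y) = -2 + 2*Y*(1931 + Y) (E(Y) = -2 + (Y + Y)*(Y + 1931) = -2 + (2*Y)*(1931 + Y) = -2 + 2*Y*(1931 + Y))
1/((-2496862 - E(646)) - 8222485) = 1/((-2496862 - (-2 + 2*646² + 3862*646)) - 8222485) = 1/((-2496862 - (-2 + 2*417316 + 2494852)) - 8222485) = 1/((-2496862 - (-2 + 834632 + 2494852)) - 8222485) = 1/((-2496862 - 1*3329482) - 8222485) = 1/((-2496862 - 3329482) - 8222485) = 1/(-5826344 - 8222485) = 1/(-14048829) = -1/14048829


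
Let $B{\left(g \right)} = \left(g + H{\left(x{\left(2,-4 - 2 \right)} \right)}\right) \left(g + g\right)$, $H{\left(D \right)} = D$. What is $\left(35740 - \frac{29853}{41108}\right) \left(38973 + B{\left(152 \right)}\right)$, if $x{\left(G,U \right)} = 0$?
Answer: $\frac{125145375477127}{41108} \approx 3.0443 \cdot 10^{9}$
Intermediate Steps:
$B{\left(g \right)} = 2 g^{2}$ ($B{\left(g \right)} = \left(g + 0\right) \left(g + g\right) = g 2 g = 2 g^{2}$)
$\left(35740 - \frac{29853}{41108}\right) \left(38973 + B{\left(152 \right)}\right) = \left(35740 - \frac{29853}{41108}\right) \left(38973 + 2 \cdot 152^{2}\right) = \left(35740 - \frac{29853}{41108}\right) \left(38973 + 2 \cdot 23104\right) = \left(35740 - \frac{29853}{41108}\right) \left(38973 + 46208\right) = \frac{1469170067}{41108} \cdot 85181 = \frac{125145375477127}{41108}$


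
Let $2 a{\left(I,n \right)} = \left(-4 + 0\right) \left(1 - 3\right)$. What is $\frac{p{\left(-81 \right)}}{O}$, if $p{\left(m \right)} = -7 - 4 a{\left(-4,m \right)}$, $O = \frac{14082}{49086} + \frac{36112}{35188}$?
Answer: $- \frac{1655269911}{94504627} \approx -17.515$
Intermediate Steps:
$a{\left(I,n \right)} = 4$ ($a{\left(I,n \right)} = \frac{\left(-4 + 0\right) \left(1 - 3\right)}{2} = \frac{\left(-4\right) \left(-2\right)}{2} = \frac{1}{2} \cdot 8 = 4$)
$O = \frac{94504627}{71968257}$ ($O = 14082 \cdot \frac{1}{49086} + 36112 \cdot \frac{1}{35188} = \frac{2347}{8181} + \frac{9028}{8797} = \frac{94504627}{71968257} \approx 1.3131$)
$p{\left(m \right)} = -23$ ($p{\left(m \right)} = -7 - 16 = -23$)
$\frac{p{\left(-81 \right)}}{O} = - \frac{23}{\frac{94504627}{71968257}} = \left(-23\right) \frac{71968257}{94504627} = - \frac{1655269911}{94504627}$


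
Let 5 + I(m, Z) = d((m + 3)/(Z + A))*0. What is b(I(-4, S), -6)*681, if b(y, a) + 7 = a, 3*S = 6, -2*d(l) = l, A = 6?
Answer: -8853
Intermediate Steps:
d(l) = -l/2
S = 2 (S = (1/3)*6 = 2)
I(m, Z) = -5 (I(m, Z) = -5 - (m + 3)/(2*(Z + 6))*0 = -5 - (3 + m)/(2*(6 + Z))*0 = -5 + 0 = -5)
b(y, a) = -7 + a
b(I(-4, S), -6)*681 = (-7 - 6)*681 = -13*681 = -8853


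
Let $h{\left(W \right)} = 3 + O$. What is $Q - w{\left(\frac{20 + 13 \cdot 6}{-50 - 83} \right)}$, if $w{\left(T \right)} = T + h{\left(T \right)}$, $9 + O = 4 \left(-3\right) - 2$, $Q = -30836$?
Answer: $- \frac{585490}{19} \approx -30815.0$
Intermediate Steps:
$O = -23$ ($O = -9 + \left(4 \left(-3\right) - 2\right) = -9 - 14 = -23$)
$h{\left(W \right)} = -20$ ($h{\left(W \right)} = 3 - 23 = -20$)
$w{\left(T \right)} = -20 + T$ ($w{\left(T \right)} = T - 20 = -20 + T$)
$Q - w{\left(\frac{20 + 13 \cdot 6}{-50 - 83} \right)} = -30836 - \left(-20 + \frac{20 + 13 \cdot 6}{-50 - 83}\right) = -30836 - \left(-20 + \frac{20 + 78}{-133}\right) = -30836 - \left(-20 + 98 \left(- \frac{1}{133}\right)\right) = -30836 - \left(-20 - \frac{14}{19}\right) = -30836 - - \frac{394}{19} = -30836 + \frac{394}{19} = - \frac{585490}{19}$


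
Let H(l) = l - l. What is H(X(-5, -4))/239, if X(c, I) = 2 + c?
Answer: 0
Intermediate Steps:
H(l) = 0
H(X(-5, -4))/239 = 0/239 = 0*(1/239) = 0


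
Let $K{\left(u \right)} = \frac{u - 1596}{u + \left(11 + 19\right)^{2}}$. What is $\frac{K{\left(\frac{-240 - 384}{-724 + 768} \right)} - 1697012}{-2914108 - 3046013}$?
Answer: $\frac{344493805}{1209904563} \approx 0.28473$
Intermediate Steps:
$K{\left(u \right)} = \frac{-1596 + u}{900 + u}$ ($K{\left(u \right)} = \frac{-1596 + u}{u + 30^{2}} = \frac{-1596 + u}{u + 900} = \frac{-1596 + u}{900 + u}$)
$\frac{K{\left(\frac{-240 - 384}{-724 + 768} \right)} - 1697012}{-2914108 - 3046013} = \frac{\frac{-1596 + \frac{-240 - 384}{-724 + 768}}{900 + \frac{-240 - 384}{-724 + 768}} - 1697012}{-2914108 - 3046013} = \frac{\frac{-1596 - \frac{624}{44}}{900 - \frac{624}{44}} - 1697012}{-2914108 - 3046013} = \frac{\frac{-1596 - \frac{156}{11}}{900 - \frac{156}{11}} - 1697012}{-5960121} = \left(\frac{-1596 - \frac{156}{11}}{900 - \frac{156}{11}} - 1697012\right) \left(- \frac{1}{5960121}\right) = \left(\frac{1}{\frac{9744}{11}} \left(- \frac{17712}{11}\right) - 1697012\right) \left(- \frac{1}{5960121}\right) = \left(\frac{11}{9744} \left(- \frac{17712}{11}\right) - 1697012\right) \left(- \frac{1}{5960121}\right) = \left(- \frac{369}{203} - 1697012\right) \left(- \frac{1}{5960121}\right) = \left(- \frac{344493805}{203}\right) \left(- \frac{1}{5960121}\right) = \frac{344493805}{1209904563}$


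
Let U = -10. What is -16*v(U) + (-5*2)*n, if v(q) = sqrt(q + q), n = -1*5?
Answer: 50 - 32*I*sqrt(5) ≈ 50.0 - 71.554*I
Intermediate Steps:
n = -5
v(q) = sqrt(2)*sqrt(q) (v(q) = sqrt(2*q) = sqrt(2)*sqrt(q))
-16*v(U) + (-5*2)*n = -16*sqrt(2)*sqrt(-10) - 5*2*(-5) = -16*sqrt(2)*I*sqrt(10) - 10*(-5) = -32*I*sqrt(5) + 50 = 50 - 32*I*sqrt(5)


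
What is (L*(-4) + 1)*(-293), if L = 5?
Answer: 5567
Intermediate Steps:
(L*(-4) + 1)*(-293) = (5*(-4) + 1)*(-293) = (-20 + 1)*(-293) = -19*(-293) = 5567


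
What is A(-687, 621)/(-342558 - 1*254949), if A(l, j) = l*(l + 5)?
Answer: -156178/199169 ≈ -0.78415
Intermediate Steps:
A(l, j) = l*(5 + l)
A(-687, 621)/(-342558 - 1*254949) = (-687*(5 - 687))/(-342558 - 1*254949) = (-687*(-682))/(-342558 - 254949) = 468534/(-597507) = 468534*(-1/597507) = -156178/199169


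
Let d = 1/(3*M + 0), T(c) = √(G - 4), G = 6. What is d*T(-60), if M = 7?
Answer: √2/21 ≈ 0.067343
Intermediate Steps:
T(c) = √2 (T(c) = √(6 - 4) = √2)
d = 1/21 (d = 1/(3*7 + 0) = 1/(21 + 0) = 1/21 ≈ 0.047619)
d*T(-60) = √2/21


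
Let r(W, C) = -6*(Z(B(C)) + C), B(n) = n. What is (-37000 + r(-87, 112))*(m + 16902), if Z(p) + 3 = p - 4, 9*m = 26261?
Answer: -6832272458/9 ≈ -7.5914e+8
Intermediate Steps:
m = 26261/9 (m = (1/9)*26261 = 26261/9 ≈ 2917.9)
Z(p) = -7 + p (Z(p) = -3 + (p - 4) = -3 + (-4 + p) = -7 + p)
r(W, C) = 42 - 12*C (r(W, C) = -6*((-7 + C) + C) = -6*(-7 + 2*C) = 42 - 12*C)
(-37000 + r(-87, 112))*(m + 16902) = (-37000 + (42 - 12*112))*(26261/9 + 16902) = (-37000 + (42 - 1344))*(178379/9) = (-37000 - 1302)*(178379/9) = -38302*178379/9 = -6832272458/9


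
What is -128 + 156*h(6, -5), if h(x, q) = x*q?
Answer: -4808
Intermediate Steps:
h(x, q) = q*x
-128 + 156*h(6, -5) = -128 + 156*(-5*6) = -128 + 156*(-30) = -128 - 4680 = -4808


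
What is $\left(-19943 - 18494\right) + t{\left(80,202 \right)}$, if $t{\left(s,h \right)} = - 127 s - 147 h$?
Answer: $-78291$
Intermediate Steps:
$t{\left(s,h \right)} = - 147 h - 127 s$
$\left(-19943 - 18494\right) + t{\left(80,202 \right)} = \left(-19943 - 18494\right) - 39854 = -38437 - 39854 = -78291$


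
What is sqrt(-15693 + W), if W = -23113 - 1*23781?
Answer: I*sqrt(62587) ≈ 250.17*I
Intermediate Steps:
W = -46894 (W = -23113 - 23781 = -46894)
sqrt(-15693 + W) = sqrt(-15693 - 46894) = sqrt(-62587) = I*sqrt(62587)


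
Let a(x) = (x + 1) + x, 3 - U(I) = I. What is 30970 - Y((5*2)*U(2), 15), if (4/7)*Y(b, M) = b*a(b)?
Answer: 61205/2 ≈ 30603.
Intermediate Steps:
U(I) = 3 - I
a(x) = 1 + 2*x (a(x) = (1 + x) + x = 1 + 2*x)
Y(b, M) = 7*b*(1 + 2*b)/4 (Y(b, M) = 7*(b*(1 + 2*b))/4 = 7*b*(1 + 2*b)/4)
30970 - Y((5*2)*U(2), 15) = 30970 - 7*(5*2)*(3 - 1*2)*(1 + 2*((5*2)*(3 - 1*2)))/4 = 30970 - 7*10*(3 - 2)*(1 + 2*(10*(3 - 2)))/4 = 30970 - 7*10*1*(1 + 2*(10*1))/4 = 30970 - 7*10*(1 + 2*10)/4 = 30970 - 7*10*(1 + 20)/4 = 30970 - 7*10*21/4 = 30970 - 1*735/2 = 30970 - 735/2 = 61205/2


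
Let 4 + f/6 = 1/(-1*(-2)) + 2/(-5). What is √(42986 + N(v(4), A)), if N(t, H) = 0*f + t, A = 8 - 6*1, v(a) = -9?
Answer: √42977 ≈ 207.31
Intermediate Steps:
A = 2 (A = 8 - 6 = 2)
f = -117/5 (f = -24 + 6*(1/(-1*(-2)) + 2/(-5)) = -24 + 6*(-1*(-½) + 2*(-⅕)) = -24 + 6*(½ - ⅖) = -24 + 6*(⅒) = -24 + ⅗ = -117/5 ≈ -23.400)
N(t, H) = t (N(t, H) = 0*(-117/5) + t = 0 + t = t)
√(42986 + N(v(4), A)) = √(42986 - 9) = √42977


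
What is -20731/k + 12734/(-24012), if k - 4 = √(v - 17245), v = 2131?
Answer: (-6367*√15114 + 248921854*I)/(12006*(√15114 - 4*I)) ≈ -6.0111 + 168.45*I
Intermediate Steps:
k = 4 + I*√15114 (k = 4 + √(2131 - 17245) = 4 + √(-15114) = 4 + I*√15114 ≈ 4.0 + 122.94*I)
-20731/k + 12734/(-24012) = -20731/(4 + I*√15114) + 12734/(-24012) = -20731/(4 + I*√15114) + 12734*(-1/24012) = -20731/(4 + I*√15114) - 6367/12006 = -6367/12006 - 20731/(4 + I*√15114)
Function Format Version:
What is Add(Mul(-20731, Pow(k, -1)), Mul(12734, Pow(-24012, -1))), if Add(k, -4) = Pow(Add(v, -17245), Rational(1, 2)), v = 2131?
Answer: Mul(Rational(1, 12006), Pow(Add(Pow(15114, Rational(1, 2)), Mul(-4, I)), -1), Add(Mul(-6367, Pow(15114, Rational(1, 2))), Mul(248921854, I))) ≈ Add(-6.0111, Mul(168.45, I))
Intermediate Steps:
k = Add(4, Mul(I, Pow(15114, Rational(1, 2)))) (k = Add(4, Pow(Add(2131, -17245), Rational(1, 2))) = Add(4, Pow(-15114, Rational(1, 2))) = Add(4, Mul(I, Pow(15114, Rational(1, 2)))) ≈ Add(4.0000, Mul(122.94, I)))
Add(Mul(-20731, Pow(k, -1)), Mul(12734, Pow(-24012, -1))) = Add(Mul(-20731, Pow(Add(4, Mul(I, Pow(15114, Rational(1, 2)))), -1)), Mul(12734, Pow(-24012, -1))) = Add(Mul(-20731, Pow(Add(4, Mul(I, Pow(15114, Rational(1, 2)))), -1)), Mul(12734, Rational(-1, 24012))) = Add(Mul(-20731, Pow(Add(4, Mul(I, Pow(15114, Rational(1, 2)))), -1)), Rational(-6367, 12006)) = Add(Rational(-6367, 12006), Mul(-20731, Pow(Add(4, Mul(I, Pow(15114, Rational(1, 2)))), -1)))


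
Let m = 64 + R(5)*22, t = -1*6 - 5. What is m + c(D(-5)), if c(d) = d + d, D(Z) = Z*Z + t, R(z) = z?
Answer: 202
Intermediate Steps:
t = -11 (t = -6 - 5 = -11)
D(Z) = -11 + Z² (D(Z) = Z*Z - 11 = Z² - 11 = -11 + Z²)
c(d) = 2*d
m = 174 (m = 64 + 5*22 = 64 + 110 = 174)
m + c(D(-5)) = 174 + 2*(-11 + (-5)²) = 174 + 2*(-11 + 25) = 174 + 2*14 = 174 + 28 = 202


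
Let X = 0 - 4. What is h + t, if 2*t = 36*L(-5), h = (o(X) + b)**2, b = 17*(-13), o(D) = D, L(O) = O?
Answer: 50535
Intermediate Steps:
X = -4
b = -221
h = 50625 (h = (-4 - 221)**2 = (-225)**2 = 50625)
t = -90 (t = (36*(-5))/2 = (1/2)*(-180) = -90)
h + t = 50625 - 90 = 50535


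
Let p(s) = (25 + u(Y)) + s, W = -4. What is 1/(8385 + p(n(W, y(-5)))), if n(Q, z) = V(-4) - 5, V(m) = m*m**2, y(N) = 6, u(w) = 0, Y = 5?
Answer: 1/8341 ≈ 0.00011989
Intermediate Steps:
V(m) = m**3
n(Q, z) = -69 (n(Q, z) = (-4)**3 - 5 = -64 - 5 = -69)
p(s) = 25 + s (p(s) = (25 + 0) + s = 25 + s)
1/(8385 + p(n(W, y(-5)))) = 1/(8385 + (25 - 69)) = 1/(8385 - 44) = 1/8341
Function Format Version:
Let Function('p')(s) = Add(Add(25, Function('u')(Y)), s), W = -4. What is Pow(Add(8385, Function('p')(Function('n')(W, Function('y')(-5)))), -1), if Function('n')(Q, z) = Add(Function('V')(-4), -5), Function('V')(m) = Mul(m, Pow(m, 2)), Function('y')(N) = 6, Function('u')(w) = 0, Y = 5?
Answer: Rational(1, 8341) ≈ 0.00011989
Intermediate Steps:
Function('V')(m) = Pow(m, 3)
Function('n')(Q, z) = -69 (Function('n')(Q, z) = Add(Pow(-4, 3), -5) = Add(-64, -5) = -69)
Function('p')(s) = Add(25, s) (Function('p')(s) = Add(Add(25, 0), s) = Add(25, s))
Pow(Add(8385, Function('p')(Function('n')(W, Function('y')(-5)))), -1) = Pow(Add(8385, Add(25, -69)), -1) = Pow(Add(8385, -44), -1) = Pow(8341, -1) = Rational(1, 8341)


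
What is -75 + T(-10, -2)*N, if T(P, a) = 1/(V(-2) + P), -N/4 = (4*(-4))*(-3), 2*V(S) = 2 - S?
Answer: -51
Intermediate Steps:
V(S) = 1 - S/2 (V(S) = (2 - S)/2 = 1 - S/2)
N = -192 (N = -4*4*(-4)*(-3) = -(-64)*(-3) = -4*48 = -192)
T(P, a) = 1/(2 + P) (T(P, a) = 1/((1 - ½*(-2)) + P) = 1/((1 + 1) + P) = 1/(2 + P))
-75 + T(-10, -2)*N = -75 - 192/(2 - 10) = -75 - 192/(-8) = -75 - ⅛*(-192) = -75 + 24 = -51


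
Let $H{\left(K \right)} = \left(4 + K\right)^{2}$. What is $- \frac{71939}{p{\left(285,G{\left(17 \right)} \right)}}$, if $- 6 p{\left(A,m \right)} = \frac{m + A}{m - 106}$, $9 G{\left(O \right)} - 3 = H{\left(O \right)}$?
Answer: $- \frac{4316340}{59} \approx -73158.0$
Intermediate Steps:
$G{\left(O \right)} = \frac{1}{3} + \frac{\left(4 + O\right)^{2}}{9}$
$p{\left(A,m \right)} = - \frac{A + m}{6 \left(-106 + m\right)}$ ($p{\left(A,m \right)} = - \frac{\left(m + A\right) \frac{1}{m - 106}}{6} = - \frac{\left(A + m\right) \frac{1}{-106 + m}}{6} = - \frac{\frac{1}{-106 + m} \left(A + m\right)}{6} = - \frac{A + m}{6 \left(-106 + m\right)}$)
$- \frac{71939}{p{\left(285,G{\left(17 \right)} \right)}} = - \frac{71939}{\frac{1}{6} \frac{1}{-106 + \left(\frac{1}{3} + \frac{\left(4 + 17\right)^{2}}{9}\right)} \left(\left(-1\right) 285 - \left(\frac{1}{3} + \frac{\left(4 + 17\right)^{2}}{9}\right)\right)} = - \frac{71939}{\frac{1}{6} \frac{1}{-106 + \left(\frac{1}{3} + \frac{21^{2}}{9}\right)} \left(-285 - \left(\frac{1}{3} + \frac{21^{2}}{9}\right)\right)} = - \frac{71939}{\frac{1}{6} \frac{1}{-106 + \left(\frac{1}{3} + \frac{1}{9} \cdot 441\right)} \left(-285 - \left(\frac{1}{3} + \frac{1}{9} \cdot 441\right)\right)} = - \frac{71939}{\frac{1}{6} \frac{1}{-106 + \left(\frac{1}{3} + 49\right)} \left(-285 - \left(\frac{1}{3} + 49\right)\right)} = - \frac{71939}{\frac{1}{6} \frac{1}{-106 + \frac{148}{3}} \left(-285 - \frac{148}{3}\right)} = - \frac{71939}{\frac{1}{6} \frac{1}{- \frac{170}{3}} \left(-285 - \frac{148}{3}\right)} = - \frac{71939}{\frac{1}{6} \left(- \frac{3}{170}\right) \left(- \frac{1003}{3}\right)} = - \frac{71939}{\frac{59}{60}} = \left(-71939\right) \frac{60}{59} = - \frac{4316340}{59}$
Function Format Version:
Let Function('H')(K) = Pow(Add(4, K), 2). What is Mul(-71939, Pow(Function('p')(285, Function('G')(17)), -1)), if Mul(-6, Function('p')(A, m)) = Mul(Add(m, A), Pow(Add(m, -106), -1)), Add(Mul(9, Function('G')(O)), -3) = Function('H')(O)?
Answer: Rational(-4316340, 59) ≈ -73158.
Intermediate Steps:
Function('G')(O) = Add(Rational(1, 3), Mul(Rational(1, 9), Pow(Add(4, O), 2)))
Function('p')(A, m) = Mul(Rational(-1, 6), Pow(Add(-106, m), -1), Add(A, m)) (Function('p')(A, m) = Mul(Rational(-1, 6), Mul(Add(m, A), Pow(Add(m, -106), -1))) = Mul(Rational(-1, 6), Mul(Add(A, m), Pow(Add(-106, m), -1))) = Mul(Rational(-1, 6), Mul(Pow(Add(-106, m), -1), Add(A, m))) = Mul(Rational(-1, 6), Pow(Add(-106, m), -1), Add(A, m)))
Mul(-71939, Pow(Function('p')(285, Function('G')(17)), -1)) = Mul(-71939, Pow(Mul(Rational(1, 6), Pow(Add(-106, Add(Rational(1, 3), Mul(Rational(1, 9), Pow(Add(4, 17), 2)))), -1), Add(Mul(-1, 285), Mul(-1, Add(Rational(1, 3), Mul(Rational(1, 9), Pow(Add(4, 17), 2)))))), -1)) = Mul(-71939, Pow(Mul(Rational(1, 6), Pow(Add(-106, Add(Rational(1, 3), Mul(Rational(1, 9), Pow(21, 2)))), -1), Add(-285, Mul(-1, Add(Rational(1, 3), Mul(Rational(1, 9), Pow(21, 2)))))), -1)) = Mul(-71939, Pow(Mul(Rational(1, 6), Pow(Add(-106, Add(Rational(1, 3), Mul(Rational(1, 9), 441))), -1), Add(-285, Mul(-1, Add(Rational(1, 3), Mul(Rational(1, 9), 441))))), -1)) = Mul(-71939, Pow(Mul(Rational(1, 6), Pow(Add(-106, Add(Rational(1, 3), 49)), -1), Add(-285, Mul(-1, Add(Rational(1, 3), 49)))), -1)) = Mul(-71939, Pow(Mul(Rational(1, 6), Pow(Add(-106, Rational(148, 3)), -1), Add(-285, Mul(-1, Rational(148, 3)))), -1)) = Mul(-71939, Pow(Mul(Rational(1, 6), Pow(Rational(-170, 3), -1), Add(-285, Rational(-148, 3))), -1)) = Mul(-71939, Pow(Mul(Rational(1, 6), Rational(-3, 170), Rational(-1003, 3)), -1)) = Mul(-71939, Pow(Rational(59, 60), -1)) = Mul(-71939, Rational(60, 59)) = Rational(-4316340, 59)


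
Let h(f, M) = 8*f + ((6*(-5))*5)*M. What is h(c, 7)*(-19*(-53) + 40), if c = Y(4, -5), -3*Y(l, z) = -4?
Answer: -1088182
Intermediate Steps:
Y(l, z) = 4/3 (Y(l, z) = -⅓*(-4) = 4/3)
c = 4/3 ≈ 1.3333
h(f, M) = -150*M + 8*f (h(f, M) = 8*f + (-30*5)*M = 8*f - 150*M = -150*M + 8*f)
h(c, 7)*(-19*(-53) + 40) = (-150*7 + 8*(4/3))*(-19*(-53) + 40) = (-1050 + 32/3)*(1007 + 40) = -3118/3*1047 = -1088182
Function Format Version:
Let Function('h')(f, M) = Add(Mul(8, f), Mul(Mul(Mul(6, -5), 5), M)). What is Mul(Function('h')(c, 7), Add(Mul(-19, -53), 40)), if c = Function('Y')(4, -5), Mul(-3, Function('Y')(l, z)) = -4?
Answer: -1088182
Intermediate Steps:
Function('Y')(l, z) = Rational(4, 3) (Function('Y')(l, z) = Mul(Rational(-1, 3), -4) = Rational(4, 3))
c = Rational(4, 3) ≈ 1.3333
Function('h')(f, M) = Add(Mul(-150, M), Mul(8, f)) (Function('h')(f, M) = Add(Mul(8, f), Mul(Mul(-30, 5), M)) = Add(Mul(8, f), Mul(-150, M)) = Add(Mul(-150, M), Mul(8, f)))
Mul(Function('h')(c, 7), Add(Mul(-19, -53), 40)) = Mul(Add(Mul(-150, 7), Mul(8, Rational(4, 3))), Add(Mul(-19, -53), 40)) = Mul(Add(-1050, Rational(32, 3)), Add(1007, 40)) = Mul(Rational(-3118, 3), 1047) = -1088182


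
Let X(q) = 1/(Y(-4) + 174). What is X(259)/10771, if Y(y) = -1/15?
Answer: 15/28101539 ≈ 5.3378e-7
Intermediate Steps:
Y(y) = -1/15 (Y(y) = -1*1/15 = -1/15)
X(q) = 15/2609 (X(q) = 1/(-1/15 + 174) = 1/(2609/15) = 15/2609)
X(259)/10771 = (15/2609)/10771 = (15/2609)*(1/10771) = 15/28101539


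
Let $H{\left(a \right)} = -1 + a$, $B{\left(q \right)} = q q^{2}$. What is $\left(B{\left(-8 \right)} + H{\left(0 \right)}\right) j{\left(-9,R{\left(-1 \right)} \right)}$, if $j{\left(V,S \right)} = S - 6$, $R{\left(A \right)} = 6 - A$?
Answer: $-513$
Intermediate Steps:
$B{\left(q \right)} = q^{3}$
$j{\left(V,S \right)} = -6 + S$
$\left(B{\left(-8 \right)} + H{\left(0 \right)}\right) j{\left(-9,R{\left(-1 \right)} \right)} = \left(\left(-8\right)^{3} + \left(-1 + 0\right)\right) \left(-6 + \left(6 - -1\right)\right) = \left(-512 - 1\right) \left(-6 + \left(6 + 1\right)\right) = - 513 \left(-6 + 7\right) = \left(-513\right) 1 = -513$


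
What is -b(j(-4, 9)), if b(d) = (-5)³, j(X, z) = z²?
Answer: 125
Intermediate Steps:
b(d) = -125
-b(j(-4, 9)) = -1*(-125) = 125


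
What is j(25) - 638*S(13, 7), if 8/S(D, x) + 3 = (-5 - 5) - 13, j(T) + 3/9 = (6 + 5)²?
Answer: 12362/39 ≈ 316.97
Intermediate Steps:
j(T) = 362/3 (j(T) = -⅓ + (6 + 5)² = -⅓ + 11² = -⅓ + 121 = 362/3)
S(D, x) = -4/13 (S(D, x) = 8/(-3 + ((-5 - 5) - 13)) = 8/(-3 + (-10 - 13)) = 8/(-3 - 23) = 8/(-26) = 8*(-1/26) = -4/13)
j(25) - 638*S(13, 7) = 362/3 - 638*(-4/13) = 362/3 + 2552/13 = 12362/39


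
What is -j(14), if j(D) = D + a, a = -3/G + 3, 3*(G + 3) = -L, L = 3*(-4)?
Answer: -14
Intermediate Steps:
L = -12
G = 1 (G = -3 + (-1*(-12))/3 = -3 + (1/3)*12 = -3 + 4 = 1)
a = 0 (a = -3/1 + 3 = -3*1 + 3 = -3 + 3 = 0)
j(D) = D (j(D) = D + 0 = D)
-j(14) = -1*14 = -14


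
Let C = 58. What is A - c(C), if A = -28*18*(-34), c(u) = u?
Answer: 17078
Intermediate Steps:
A = 17136 (A = -504*(-34) = 17136)
A - c(C) = 17136 - 1*58 = 17136 - 58 = 17078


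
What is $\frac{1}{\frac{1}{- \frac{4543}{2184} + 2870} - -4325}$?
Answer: $\frac{894791}{3869971387} \approx 0.00023121$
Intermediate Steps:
$\frac{1}{\frac{1}{- \frac{4543}{2184} + 2870} - -4325} = \frac{1}{\frac{1}{\left(-4543\right) \frac{1}{2184} + 2870} + 4325} = \frac{1}{\frac{1}{- \frac{649}{312} + 2870} + 4325} = \frac{1}{\frac{1}{\frac{894791}{312}} + 4325} = \frac{1}{\frac{312}{894791} + 4325} = \frac{1}{\frac{3869971387}{894791}} = \frac{894791}{3869971387}$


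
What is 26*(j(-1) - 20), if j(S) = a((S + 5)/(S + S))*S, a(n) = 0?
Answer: -520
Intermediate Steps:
j(S) = 0 (j(S) = 0*S = 0)
26*(j(-1) - 20) = 26*(0 - 20) = 26*(-20) = -520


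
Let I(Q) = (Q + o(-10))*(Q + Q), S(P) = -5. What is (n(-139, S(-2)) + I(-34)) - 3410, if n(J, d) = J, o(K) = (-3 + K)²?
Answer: -12729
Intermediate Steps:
I(Q) = 2*Q*(169 + Q) (I(Q) = (Q + (-3 - 10)²)*(Q + Q) = (Q + (-13)²)*(2*Q) = (Q + 169)*(2*Q) = (169 + Q)*(2*Q) = 2*Q*(169 + Q))
(n(-139, S(-2)) + I(-34)) - 3410 = (-139 + 2*(-34)*(169 - 34)) - 3410 = (-139 + 2*(-34)*135) - 3410 = (-139 - 9180) - 3410 = -9319 - 3410 = -12729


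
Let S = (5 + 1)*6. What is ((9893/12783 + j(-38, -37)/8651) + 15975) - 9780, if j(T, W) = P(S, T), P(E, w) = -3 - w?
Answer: 685164647683/110585733 ≈ 6195.8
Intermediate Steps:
S = 36 (S = 6*6 = 36)
j(T, W) = -3 - T
((9893/12783 + j(-38, -37)/8651) + 15975) - 9780 = ((9893/12783 + (-3 - 1*(-38))/8651) + 15975) - 9780 = ((9893*(1/12783) + (-3 + 38)*(1/8651)) + 15975) - 9780 = ((9893/12783 + 35*(1/8651)) + 15975) - 9780 = ((9893/12783 + 35/8651) + 15975) - 9780 = (86031748/110585733 + 15975) - 9780 = 1766693116423/110585733 - 9780 = 685164647683/110585733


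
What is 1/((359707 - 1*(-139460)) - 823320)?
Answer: -1/324153 ≈ -3.0850e-6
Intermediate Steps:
1/((359707 - 1*(-139460)) - 823320) = 1/((359707 + 139460) - 823320) = 1/(499167 - 823320) = 1/(-324153) = -1/324153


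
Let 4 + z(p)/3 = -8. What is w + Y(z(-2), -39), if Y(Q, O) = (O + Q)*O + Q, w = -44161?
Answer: -41272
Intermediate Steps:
z(p) = -36 (z(p) = -12 + 3*(-8) = -12 - 24 = -36)
Y(Q, O) = Q + O*(O + Q) (Y(Q, O) = O*(O + Q) + Q = Q + O*(O + Q))
w + Y(z(-2), -39) = -44161 + (-36 + (-39)² - 39*(-36)) = -44161 + (-36 + 1521 + 1404) = -44161 + 2889 = -41272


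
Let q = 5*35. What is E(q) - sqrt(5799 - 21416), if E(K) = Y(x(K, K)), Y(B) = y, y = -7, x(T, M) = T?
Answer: -7 - I*sqrt(15617) ≈ -7.0 - 124.97*I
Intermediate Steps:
q = 175
Y(B) = -7
E(K) = -7
E(q) - sqrt(5799 - 21416) = -7 - sqrt(5799 - 21416) = -7 - sqrt(-15617) = -7 - I*sqrt(15617)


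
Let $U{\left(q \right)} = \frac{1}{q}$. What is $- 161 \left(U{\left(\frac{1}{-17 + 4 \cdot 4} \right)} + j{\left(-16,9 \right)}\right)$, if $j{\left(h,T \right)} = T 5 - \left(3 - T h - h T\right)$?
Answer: $39767$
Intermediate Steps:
$j{\left(h,T \right)} = -3 + 5 T + 2 T h$ ($j{\left(h,T \right)} = 5 T + \left(\left(T h + T h\right) - 3\right) = 5 T + \left(2 T h - 3\right) = 5 T + \left(-3 + 2 T h\right) = -3 + 5 T + 2 T h$)
$- 161 \left(U{\left(\frac{1}{-17 + 4 \cdot 4} \right)} + j{\left(-16,9 \right)}\right) = - 161 \left(\frac{1}{\frac{1}{-17 + 4 \cdot 4}} + \left(-3 + 5 \cdot 9 + 2 \cdot 9 \left(-16\right)\right)\right) = - 161 \left(\frac{1}{\frac{1}{-17 + 16}} - 246\right) = - 161 \left(\frac{1}{\frac{1}{-1}} - 246\right) = - 161 \left(\frac{1}{-1} - 246\right) = - 161 \left(-1 - 246\right) = \left(-161\right) \left(-247\right) = 39767$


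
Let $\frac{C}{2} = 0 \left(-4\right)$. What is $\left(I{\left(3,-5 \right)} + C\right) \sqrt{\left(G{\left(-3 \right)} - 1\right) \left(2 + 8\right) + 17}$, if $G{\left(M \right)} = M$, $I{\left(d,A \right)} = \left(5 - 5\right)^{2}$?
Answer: $0$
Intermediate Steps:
$I{\left(d,A \right)} = 0$ ($I{\left(d,A \right)} = 0^{2} = 0$)
$C = 0$ ($C = 2 \cdot 0 \left(-4\right) = 2 \cdot 0 = 0$)
$\left(I{\left(3,-5 \right)} + C\right) \sqrt{\left(G{\left(-3 \right)} - 1\right) \left(2 + 8\right) + 17} = \left(0 + 0\right) \sqrt{\left(-3 - 1\right) \left(2 + 8\right) + 17} = 0 \sqrt{\left(-4\right) 10 + 17} = 0 \sqrt{-40 + 17} = 0 \sqrt{-23} = 0 i \sqrt{23} = 0$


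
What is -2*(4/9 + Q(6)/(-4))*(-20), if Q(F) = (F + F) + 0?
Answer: -920/9 ≈ -102.22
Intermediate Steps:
Q(F) = 2*F (Q(F) = 2*F + 0 = 2*F)
-2*(4/9 + Q(6)/(-4))*(-20) = -2*(4/9 + (2*6)/(-4))*(-20) = -2*(4*(1/9) + 12*(-1/4))*(-20) = -2*(4/9 - 3)*(-20) = -2*(-23/9)*(-20) = (46/9)*(-20) = -920/9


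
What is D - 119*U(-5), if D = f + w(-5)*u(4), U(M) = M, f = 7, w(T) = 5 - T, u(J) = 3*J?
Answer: 722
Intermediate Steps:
D = 127 (D = 7 + (5 - 1*(-5))*(3*4) = 7 + (5 + 5)*12 = 7 + 10*12 = 7 + 120 = 127)
D - 119*U(-5) = 127 - 119*(-5) = 127 + 595 = 722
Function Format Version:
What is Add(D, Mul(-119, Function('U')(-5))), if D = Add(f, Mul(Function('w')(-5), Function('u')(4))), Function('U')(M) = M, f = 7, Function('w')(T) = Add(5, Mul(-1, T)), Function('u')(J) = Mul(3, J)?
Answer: 722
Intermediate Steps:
D = 127 (D = Add(7, Mul(Add(5, Mul(-1, -5)), Mul(3, 4))) = Add(7, Mul(Add(5, 5), 12)) = Add(7, Mul(10, 12)) = Add(7, 120) = 127)
Add(D, Mul(-119, Function('U')(-5))) = Add(127, Mul(-119, -5)) = Add(127, 595) = 722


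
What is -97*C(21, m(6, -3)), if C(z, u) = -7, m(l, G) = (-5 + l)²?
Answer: 679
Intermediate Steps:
-97*C(21, m(6, -3)) = -97*(-7) = 679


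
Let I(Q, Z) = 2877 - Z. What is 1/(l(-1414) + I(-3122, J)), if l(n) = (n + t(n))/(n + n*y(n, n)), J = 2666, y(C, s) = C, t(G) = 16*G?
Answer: 1413/298126 ≈ 0.0047396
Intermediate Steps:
l(n) = 17*n/(n + n²) (l(n) = (n + 16*n)/(n + n*n) = (17*n)/(n + n²) = 17*n/(n + n²))
1/(l(-1414) + I(-3122, J)) = 1/(17/(1 - 1414) + (2877 - 1*2666)) = 1/(17/(-1413) + (2877 - 2666)) = 1/(17*(-1/1413) + 211) = 1/(-17/1413 + 211) = 1/(298126/1413) = 1413/298126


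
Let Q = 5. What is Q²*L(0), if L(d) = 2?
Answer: 50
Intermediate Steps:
Q²*L(0) = 5²*2 = 25*2 = 50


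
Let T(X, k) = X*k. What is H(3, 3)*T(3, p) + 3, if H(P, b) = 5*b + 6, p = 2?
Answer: 129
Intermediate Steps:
H(P, b) = 6 + 5*b
H(3, 3)*T(3, p) + 3 = (6 + 5*3)*(3*2) + 3 = (6 + 15)*6 + 3 = 21*6 + 3 = 126 + 3 = 129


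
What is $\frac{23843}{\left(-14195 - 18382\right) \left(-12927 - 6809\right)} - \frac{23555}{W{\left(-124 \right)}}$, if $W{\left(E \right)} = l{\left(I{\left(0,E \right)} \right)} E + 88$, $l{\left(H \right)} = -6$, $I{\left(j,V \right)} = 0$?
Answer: $- \frac{1893053017073}{66865725888} \approx -28.311$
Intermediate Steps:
$W{\left(E \right)} = 88 - 6 E$ ($W{\left(E \right)} = - 6 E + 88 = 88 - 6 E$)
$\frac{23843}{\left(-14195 - 18382\right) \left(-12927 - 6809\right)} - \frac{23555}{W{\left(-124 \right)}} = \frac{23843}{\left(-14195 - 18382\right) \left(-12927 - 6809\right)} - \frac{23555}{88 - -744} = \frac{23843}{\left(-32577\right) \left(-19736\right)} - \frac{23555}{88 + 744} = \frac{23843}{642939672} - \frac{23555}{832} = - \frac{1893053017073}{66865725888}$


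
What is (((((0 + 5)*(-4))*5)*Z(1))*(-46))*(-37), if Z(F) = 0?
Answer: 0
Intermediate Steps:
(((((0 + 5)*(-4))*5)*Z(1))*(-46))*(-37) = (((((0 + 5)*(-4))*5)*0)*(-46))*(-37) = ((((5*(-4))*5)*0)*(-46))*(-37) = ((-20*5*0)*(-46))*(-37) = (-100*0*(-46))*(-37) = (0*(-46))*(-37) = 0*(-37) = 0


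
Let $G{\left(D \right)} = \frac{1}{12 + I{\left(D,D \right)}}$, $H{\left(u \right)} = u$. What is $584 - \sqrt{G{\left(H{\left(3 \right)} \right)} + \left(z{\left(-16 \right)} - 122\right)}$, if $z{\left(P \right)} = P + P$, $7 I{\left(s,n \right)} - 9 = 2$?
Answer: $584 - \frac{i \sqrt{1389185}}{95} \approx 584.0 - 12.407 i$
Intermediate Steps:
$I{\left(s,n \right)} = \frac{11}{7}$ ($I{\left(s,n \right)} = \frac{9}{7} + \frac{1}{7} \cdot 2 = \frac{9}{7} + \frac{2}{7} = \frac{11}{7}$)
$z{\left(P \right)} = 2 P$
$G{\left(D \right)} = \frac{7}{95}$ ($G{\left(D \right)} = \frac{1}{12 + \frac{11}{7}} = \frac{1}{\frac{95}{7}} = \frac{7}{95}$)
$584 - \sqrt{G{\left(H{\left(3 \right)} \right)} + \left(z{\left(-16 \right)} - 122\right)} = 584 - \sqrt{\frac{7}{95} + \left(2 \left(-16\right) - 122\right)} = 584 - \sqrt{\frac{7}{95} - 154} = 584 - \sqrt{- \frac{14623}{95}} = 584 - \frac{i \sqrt{1389185}}{95}$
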